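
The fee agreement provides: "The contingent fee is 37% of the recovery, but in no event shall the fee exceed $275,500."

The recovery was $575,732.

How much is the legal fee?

37% of $575,732 = $213,020.84
That is under the $275,500 cap.

$213,020.84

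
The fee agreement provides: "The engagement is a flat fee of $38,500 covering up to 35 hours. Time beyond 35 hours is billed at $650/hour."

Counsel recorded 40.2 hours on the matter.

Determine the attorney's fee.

$41,880.00

Flat fee: $38,500.00
Excess hours: 40.2 − 35 = 5.2
Overrun: 5.2 × $650 = $3,380.00
Total: $38,500.00 + $3,380.00 = $41,880.00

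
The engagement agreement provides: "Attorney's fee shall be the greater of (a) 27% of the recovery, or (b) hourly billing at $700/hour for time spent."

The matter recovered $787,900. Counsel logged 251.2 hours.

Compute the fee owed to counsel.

$212,733.00

(a) 27% of $787,900 = $212,733.00
(b) 251.2 × $700 = $175,840.00
The greater is (a): $212,733.00.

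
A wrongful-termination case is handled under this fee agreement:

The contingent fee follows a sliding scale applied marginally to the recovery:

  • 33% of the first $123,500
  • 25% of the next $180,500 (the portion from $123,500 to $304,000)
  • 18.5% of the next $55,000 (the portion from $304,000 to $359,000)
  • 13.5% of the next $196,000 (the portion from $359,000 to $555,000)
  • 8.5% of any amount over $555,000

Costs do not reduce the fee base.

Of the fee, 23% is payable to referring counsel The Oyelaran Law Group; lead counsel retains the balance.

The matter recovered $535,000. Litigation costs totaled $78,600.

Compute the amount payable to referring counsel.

Fee base is the gross recovery, $535,000; costs are reimbursed separately.
First $123,500 at 33% = $40,755.00
Next $180,500 at 25% = $45,125.00
Next $55,000 at 18.5% = $10,175.00
Remaining $176,000 at 13.5% = $23,760.00
Fee: $40,755.00 + $45,125.00 + $10,175.00 + $23,760.00 = $119,815.00
Referral share: 23% of $119,815.00 = $27,557.45; lead counsel retains $119,815.00 − $27,557.45 = $92,257.55.

$27,557.45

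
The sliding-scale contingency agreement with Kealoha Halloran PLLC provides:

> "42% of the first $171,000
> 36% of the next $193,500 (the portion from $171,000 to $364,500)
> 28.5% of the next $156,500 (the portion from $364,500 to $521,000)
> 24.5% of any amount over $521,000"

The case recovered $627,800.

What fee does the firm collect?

$212,248.50

First $171,000 at 42% = $71,820.00
Next $193,500 at 36% = $69,660.00
Next $156,500 at 28.5% = $44,602.50
Remaining $106,800 at 24.5% = $26,166.00
Fee: $71,820.00 + $69,660.00 + $44,602.50 + $26,166.00 = $212,248.50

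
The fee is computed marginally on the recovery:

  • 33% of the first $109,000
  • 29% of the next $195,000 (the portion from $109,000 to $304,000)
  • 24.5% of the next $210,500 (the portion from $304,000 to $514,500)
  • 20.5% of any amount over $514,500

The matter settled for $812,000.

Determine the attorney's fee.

First $109,000 at 33% = $35,970.00
Next $195,000 at 29% = $56,550.00
Next $210,500 at 24.5% = $51,572.50
Remaining $297,500 at 20.5% = $60,987.50
Fee: $35,970.00 + $56,550.00 + $51,572.50 + $60,987.50 = $205,080.00

$205,080.00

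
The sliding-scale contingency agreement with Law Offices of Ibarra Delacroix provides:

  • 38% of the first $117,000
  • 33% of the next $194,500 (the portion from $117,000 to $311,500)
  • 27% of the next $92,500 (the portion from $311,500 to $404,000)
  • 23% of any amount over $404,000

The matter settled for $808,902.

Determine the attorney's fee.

First $117,000 at 38% = $44,460.00
Next $194,500 at 33% = $64,185.00
Next $92,500 at 27% = $24,975.00
Remaining $404,902 at 23% = $93,127.46
Fee: $44,460.00 + $64,185.00 + $24,975.00 + $93,127.46 = $226,747.46

$226,747.46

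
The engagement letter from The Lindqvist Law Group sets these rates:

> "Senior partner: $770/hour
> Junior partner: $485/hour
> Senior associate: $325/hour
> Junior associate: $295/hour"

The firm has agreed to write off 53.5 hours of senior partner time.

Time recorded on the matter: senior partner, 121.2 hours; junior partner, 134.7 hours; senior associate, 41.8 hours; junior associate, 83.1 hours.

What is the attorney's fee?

Senior partner: 121.2 × $770 = $93,324.00
Junior partner: 134.7 × $485 = $65,329.50
Senior associate: 41.8 × $325 = $13,585.00
Junior associate: 83.1 × $295 = $24,514.50
Subtotal: $196,753.00
Write-off: 53.5 × $770 = $41,195.00
Total: $196,753.00 − $41,195.00 = $155,558.00

$155,558.00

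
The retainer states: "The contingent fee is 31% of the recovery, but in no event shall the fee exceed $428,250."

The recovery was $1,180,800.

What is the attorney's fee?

$366,048.00

31% of $1,180,800 = $366,048.00
That is under the $428,250 cap.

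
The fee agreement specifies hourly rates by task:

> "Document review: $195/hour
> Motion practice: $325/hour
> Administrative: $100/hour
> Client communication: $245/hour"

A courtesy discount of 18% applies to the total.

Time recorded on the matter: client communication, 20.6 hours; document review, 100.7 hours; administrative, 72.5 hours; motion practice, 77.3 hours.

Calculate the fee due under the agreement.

Document review: 100.7 × $195 = $19,636.50
Motion practice: 77.3 × $325 = $25,122.50
Administrative: 72.5 × $100 = $7,250.00
Client communication: 20.6 × $245 = $5,047.00
Subtotal: $57,056.00
Less 18% discount: −$10,270.08
Total: $57,056.00 − $10,270.08 = $46,785.92

$46,785.92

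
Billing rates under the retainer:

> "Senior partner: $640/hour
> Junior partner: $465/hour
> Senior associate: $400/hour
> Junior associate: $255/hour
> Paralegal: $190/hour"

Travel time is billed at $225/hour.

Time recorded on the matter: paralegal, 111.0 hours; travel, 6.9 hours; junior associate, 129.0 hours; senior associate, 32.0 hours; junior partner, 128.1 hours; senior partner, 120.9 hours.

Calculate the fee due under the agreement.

Senior partner: 120.9 × $640 = $77,376.00
Junior partner: 128.1 × $465 = $59,566.50
Senior associate: 32.0 × $400 = $12,800.00
Junior associate: 129.0 × $255 = $32,895.00
Paralegal: 111.0 × $190 = $21,090.00
Subtotal: $77,376.00 + $59,566.50 + $12,800.00 + $32,895.00 + $21,090.00 = $203,727.50
Travel: 6.9 × $225 = $1,552.50
Total: $203,727.50 + $1,552.50 = $205,280.00

$205,280.00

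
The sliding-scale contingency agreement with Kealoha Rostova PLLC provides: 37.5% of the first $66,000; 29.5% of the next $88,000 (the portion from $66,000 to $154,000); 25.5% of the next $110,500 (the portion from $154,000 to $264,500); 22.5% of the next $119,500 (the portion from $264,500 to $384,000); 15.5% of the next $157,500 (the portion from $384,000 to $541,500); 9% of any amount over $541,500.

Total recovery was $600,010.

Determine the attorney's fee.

First $66,000 at 37.5% = $24,750.00
Next $88,000 at 29.5% = $25,960.00
Next $110,500 at 25.5% = $28,177.50
Next $119,500 at 22.5% = $26,887.50
Next $157,500 at 15.5% = $24,412.50
Remaining $58,510 at 9% = $5,265.90
Fee: $24,750.00 + $25,960.00 + $28,177.50 + $26,887.50 + $24,412.50 + $5,265.90 = $135,453.40

$135,453.40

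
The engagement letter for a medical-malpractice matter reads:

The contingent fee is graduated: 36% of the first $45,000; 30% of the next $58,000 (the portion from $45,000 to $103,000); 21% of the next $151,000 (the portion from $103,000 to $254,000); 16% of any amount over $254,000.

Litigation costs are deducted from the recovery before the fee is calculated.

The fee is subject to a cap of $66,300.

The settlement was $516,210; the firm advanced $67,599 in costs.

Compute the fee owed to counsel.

$66,300.00

Fee base (net of costs): $516,210 − $67,599 = $448,611
First $45,000 at 36% = $16,200.00
Next $58,000 at 30% = $17,400.00
Next $151,000 at 21% = $31,710.00
Remaining $194,611 at 16% = $31,137.76
Fee: $16,200.00 + $17,400.00 + $31,710.00 + $31,137.76 = $96,447.76
$96,447.76 exceeds the $66,300 cap, so the fee is capped at $66,300.00.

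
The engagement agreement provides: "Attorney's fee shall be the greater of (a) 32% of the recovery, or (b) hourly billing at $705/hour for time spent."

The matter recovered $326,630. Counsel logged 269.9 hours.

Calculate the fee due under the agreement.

(a) 32% of $326,630 = $104,521.60
(b) 269.9 × $705 = $190,279.50
The greater is (b): $190,279.50.

$190,279.50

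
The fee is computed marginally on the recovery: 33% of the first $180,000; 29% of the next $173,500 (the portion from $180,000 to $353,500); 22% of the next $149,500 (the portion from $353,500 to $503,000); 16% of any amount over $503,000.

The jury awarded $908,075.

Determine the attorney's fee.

$207,417.00

First $180,000 at 33% = $59,400.00
Next $173,500 at 29% = $50,315.00
Next $149,500 at 22% = $32,890.00
Remaining $405,075 at 16% = $64,812.00
Fee: $59,400.00 + $50,315.00 + $32,890.00 + $64,812.00 = $207,417.00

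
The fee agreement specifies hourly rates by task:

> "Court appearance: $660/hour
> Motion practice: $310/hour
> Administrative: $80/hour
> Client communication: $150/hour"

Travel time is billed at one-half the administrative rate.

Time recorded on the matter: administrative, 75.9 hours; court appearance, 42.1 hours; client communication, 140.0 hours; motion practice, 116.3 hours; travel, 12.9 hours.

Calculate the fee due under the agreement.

Court appearance: 42.1 × $660 = $27,786.00
Motion practice: 116.3 × $310 = $36,053.00
Administrative: 75.9 × $80 = $6,072.00
Client communication: 140.0 × $150 = $21,000.00
Subtotal: $27,786.00 + $36,053.00 + $6,072.00 + $21,000.00 = $90,911.00
Travel: 12.9 × ($80 ÷ 2) = 12.9 × $40.00 = $516.00
Total: $90,911.00 + $516.00 = $91,427.00

$91,427.00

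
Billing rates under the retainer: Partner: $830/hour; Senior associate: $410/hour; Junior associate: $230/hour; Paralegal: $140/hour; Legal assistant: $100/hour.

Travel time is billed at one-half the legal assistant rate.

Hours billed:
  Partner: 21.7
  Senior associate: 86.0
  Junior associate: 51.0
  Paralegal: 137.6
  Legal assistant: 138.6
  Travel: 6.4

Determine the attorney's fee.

$98,445.00

Partner: 21.7 × $830 = $18,011.00
Senior associate: 86.0 × $410 = $35,260.00
Junior associate: 51.0 × $230 = $11,730.00
Paralegal: 137.6 × $140 = $19,264.00
Legal assistant: 138.6 × $100 = $13,860.00
Subtotal: $18,011.00 + $35,260.00 + $11,730.00 + $19,264.00 + $13,860.00 = $98,125.00
Travel: 6.4 × ($100 ÷ 2) = 6.4 × $50.00 = $320.00
Total: $98,125.00 + $320.00 = $98,445.00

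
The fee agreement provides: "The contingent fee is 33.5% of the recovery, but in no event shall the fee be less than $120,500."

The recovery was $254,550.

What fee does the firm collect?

$120,500.00

33.5% of $254,550 = $85,274.25
That is below the $120,500 minimum, so the minimum applies.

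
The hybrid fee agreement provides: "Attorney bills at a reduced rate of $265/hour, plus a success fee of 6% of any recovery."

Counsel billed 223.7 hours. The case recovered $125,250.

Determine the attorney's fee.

$66,795.50

Hourly: 223.7 × $265 = $59,280.50
Success fee: 6% of $125,250 = $7,515.00
Total: $59,280.50 + $7,515.00 = $66,795.50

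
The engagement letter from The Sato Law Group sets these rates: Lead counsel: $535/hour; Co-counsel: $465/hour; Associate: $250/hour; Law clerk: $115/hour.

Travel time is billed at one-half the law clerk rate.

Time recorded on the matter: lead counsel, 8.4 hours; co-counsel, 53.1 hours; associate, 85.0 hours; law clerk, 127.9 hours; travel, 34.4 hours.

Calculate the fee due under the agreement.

Lead counsel: 8.4 × $535 = $4,494.00
Co-counsel: 53.1 × $465 = $24,691.50
Associate: 85.0 × $250 = $21,250.00
Law clerk: 127.9 × $115 = $14,708.50
Subtotal: $4,494.00 + $24,691.50 + $21,250.00 + $14,708.50 = $65,144.00
Travel: 34.4 × ($115 ÷ 2) = 34.4 × $57.50 = $1,978.00
Total: $65,144.00 + $1,978.00 = $67,122.00

$67,122.00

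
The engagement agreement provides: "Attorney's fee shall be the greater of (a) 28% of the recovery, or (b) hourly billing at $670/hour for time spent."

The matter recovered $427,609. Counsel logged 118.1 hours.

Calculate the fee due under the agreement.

(a) 28% of $427,609 = $119,730.52
(b) 118.1 × $670 = $79,127.00
The greater is (a): $119,730.52.

$119,730.52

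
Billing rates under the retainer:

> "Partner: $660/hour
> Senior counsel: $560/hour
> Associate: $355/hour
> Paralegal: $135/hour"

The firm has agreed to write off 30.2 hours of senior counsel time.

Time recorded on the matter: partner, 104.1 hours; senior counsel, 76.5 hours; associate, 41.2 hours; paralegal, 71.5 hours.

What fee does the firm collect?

Partner: 104.1 × $660 = $68,706.00
Senior counsel: 76.5 × $560 = $42,840.00
Associate: 41.2 × $355 = $14,626.00
Paralegal: 71.5 × $135 = $9,652.50
Subtotal: $135,824.50
Write-off: 30.2 × $560 = $16,912.00
Total: $135,824.50 − $16,912.00 = $118,912.50

$118,912.50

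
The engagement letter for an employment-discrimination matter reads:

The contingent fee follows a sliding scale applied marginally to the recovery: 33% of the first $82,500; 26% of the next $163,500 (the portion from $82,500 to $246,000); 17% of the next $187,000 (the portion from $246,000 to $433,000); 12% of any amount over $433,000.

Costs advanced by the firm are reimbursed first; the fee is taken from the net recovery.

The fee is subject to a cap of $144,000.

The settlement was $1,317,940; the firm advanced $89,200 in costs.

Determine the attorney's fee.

$144,000.00

Fee base (net of costs): $1,317,940 − $89,200 = $1,228,740
First $82,500 at 33% = $27,225.00
Next $163,500 at 26% = $42,510.00
Next $187,000 at 17% = $31,790.00
Remaining $795,740 at 12% = $95,488.80
Fee: $27,225.00 + $42,510.00 + $31,790.00 + $95,488.80 = $197,013.80
$197,013.80 exceeds the $144,000 cap, so the fee is capped at $144,000.00.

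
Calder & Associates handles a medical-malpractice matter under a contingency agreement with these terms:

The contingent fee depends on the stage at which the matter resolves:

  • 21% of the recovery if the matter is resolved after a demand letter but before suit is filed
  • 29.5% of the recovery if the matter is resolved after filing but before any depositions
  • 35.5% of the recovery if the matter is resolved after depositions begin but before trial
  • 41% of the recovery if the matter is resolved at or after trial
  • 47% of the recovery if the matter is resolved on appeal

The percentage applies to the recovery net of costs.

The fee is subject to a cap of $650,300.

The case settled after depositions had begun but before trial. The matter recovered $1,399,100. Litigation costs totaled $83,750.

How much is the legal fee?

$466,949.25

Fee base (net of costs): $1,399,100 − $83,750 = $1,315,350
The matter settled after depositions had begun but before trial, so the 35.5% rate applies.
$1,315,350 × 35.5% = $466,949.25
$466,949.25 is under the $650,300 cap.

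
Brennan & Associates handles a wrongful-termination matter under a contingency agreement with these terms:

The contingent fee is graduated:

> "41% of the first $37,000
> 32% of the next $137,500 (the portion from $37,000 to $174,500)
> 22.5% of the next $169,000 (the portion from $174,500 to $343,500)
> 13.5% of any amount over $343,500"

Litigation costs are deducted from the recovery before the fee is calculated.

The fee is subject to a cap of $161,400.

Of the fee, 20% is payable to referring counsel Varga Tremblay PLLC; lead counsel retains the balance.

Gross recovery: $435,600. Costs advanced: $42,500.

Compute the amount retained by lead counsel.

Fee base (net of costs): $435,600 − $42,500 = $393,100
First $37,000 at 41% = $15,170.00
Next $137,500 at 32% = $44,000.00
Next $169,000 at 22.5% = $38,025.00
Remaining $49,600 at 13.5% = $6,696.00
Fee: $15,170.00 + $44,000.00 + $38,025.00 + $6,696.00 = $103,891.00
$103,891.00 is under the $161,400 cap.
Referral share: 20% of $103,891.00 = $20,778.20; lead counsel retains $103,891.00 − $20,778.20 = $83,112.80.

$83,112.80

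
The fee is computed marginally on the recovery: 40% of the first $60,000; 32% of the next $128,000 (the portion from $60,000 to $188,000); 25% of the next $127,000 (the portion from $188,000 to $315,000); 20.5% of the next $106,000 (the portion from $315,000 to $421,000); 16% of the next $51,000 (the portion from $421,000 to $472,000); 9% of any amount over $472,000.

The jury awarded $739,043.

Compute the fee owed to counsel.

First $60,000 at 40% = $24,000.00
Next $128,000 at 32% = $40,960.00
Next $127,000 at 25% = $31,750.00
Next $106,000 at 20.5% = $21,730.00
Next $51,000 at 16% = $8,160.00
Remaining $267,043 at 9% = $24,033.87
Fee: $24,000.00 + $40,960.00 + $31,750.00 + $21,730.00 + $8,160.00 + $24,033.87 = $150,633.87

$150,633.87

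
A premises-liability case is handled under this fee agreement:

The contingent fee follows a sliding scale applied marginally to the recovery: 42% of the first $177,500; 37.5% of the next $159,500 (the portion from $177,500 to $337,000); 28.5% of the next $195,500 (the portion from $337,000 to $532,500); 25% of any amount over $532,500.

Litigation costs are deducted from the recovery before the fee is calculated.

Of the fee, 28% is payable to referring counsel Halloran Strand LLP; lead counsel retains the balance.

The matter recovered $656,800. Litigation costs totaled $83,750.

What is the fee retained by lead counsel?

$144,156.60

Fee base (net of costs): $656,800 − $83,750 = $573,050
First $177,500 at 42% = $74,550.00
Next $159,500 at 37.5% = $59,812.50
Next $195,500 at 28.5% = $55,717.50
Remaining $40,550 at 25% = $10,137.50
Fee: $74,550.00 + $59,812.50 + $55,717.50 + $10,137.50 = $200,217.50
Referral share: 28% of $200,217.50 = $56,060.90; lead counsel retains $200,217.50 − $56,060.90 = $144,156.60.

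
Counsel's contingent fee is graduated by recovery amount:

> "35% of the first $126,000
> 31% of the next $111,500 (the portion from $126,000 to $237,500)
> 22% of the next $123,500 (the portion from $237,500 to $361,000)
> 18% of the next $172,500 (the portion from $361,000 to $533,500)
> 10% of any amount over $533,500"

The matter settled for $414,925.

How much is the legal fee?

First $126,000 at 35% = $44,100.00
Next $111,500 at 31% = $34,565.00
Next $123,500 at 22% = $27,170.00
Remaining $53,925 at 18% = $9,706.50
Fee: $44,100.00 + $34,565.00 + $27,170.00 + $9,706.50 = $115,541.50

$115,541.50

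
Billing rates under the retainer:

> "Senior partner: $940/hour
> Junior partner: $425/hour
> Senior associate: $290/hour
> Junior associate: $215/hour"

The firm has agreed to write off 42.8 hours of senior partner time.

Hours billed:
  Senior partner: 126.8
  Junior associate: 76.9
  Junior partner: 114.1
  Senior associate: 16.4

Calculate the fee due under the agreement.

$148,742.00

Senior partner: 126.8 × $940 = $119,192.00
Junior partner: 114.1 × $425 = $48,492.50
Senior associate: 16.4 × $290 = $4,756.00
Junior associate: 76.9 × $215 = $16,533.50
Subtotal: $188,974.00
Write-off: 42.8 × $940 = $40,232.00
Total: $188,974.00 − $40,232.00 = $148,742.00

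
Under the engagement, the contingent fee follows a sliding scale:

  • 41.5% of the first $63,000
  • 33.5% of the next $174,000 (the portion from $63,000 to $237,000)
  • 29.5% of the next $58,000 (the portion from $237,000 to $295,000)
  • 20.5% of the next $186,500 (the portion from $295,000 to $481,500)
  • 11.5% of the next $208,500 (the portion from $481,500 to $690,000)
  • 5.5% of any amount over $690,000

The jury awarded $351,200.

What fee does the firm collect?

$113,066.00

First $63,000 at 41.5% = $26,145.00
Next $174,000 at 33.5% = $58,290.00
Next $58,000 at 29.5% = $17,110.00
Remaining $56,200 at 20.5% = $11,521.00
Fee: $26,145.00 + $58,290.00 + $17,110.00 + $11,521.00 = $113,066.00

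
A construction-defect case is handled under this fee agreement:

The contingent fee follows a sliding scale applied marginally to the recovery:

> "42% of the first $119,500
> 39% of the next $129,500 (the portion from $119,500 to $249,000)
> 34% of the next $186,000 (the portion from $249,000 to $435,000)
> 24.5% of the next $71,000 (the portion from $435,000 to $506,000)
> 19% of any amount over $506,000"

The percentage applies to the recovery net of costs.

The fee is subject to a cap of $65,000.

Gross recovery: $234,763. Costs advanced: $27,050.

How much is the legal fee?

$65,000.00

Fee base (net of costs): $234,763 − $27,050 = $207,713
First $119,500 at 42% = $50,190.00
Remaining $88,213 at 39% = $34,403.07
Fee: $50,190.00 + $34,403.07 = $84,593.07
$84,593.07 exceeds the $65,000 cap, so the fee is capped at $65,000.00.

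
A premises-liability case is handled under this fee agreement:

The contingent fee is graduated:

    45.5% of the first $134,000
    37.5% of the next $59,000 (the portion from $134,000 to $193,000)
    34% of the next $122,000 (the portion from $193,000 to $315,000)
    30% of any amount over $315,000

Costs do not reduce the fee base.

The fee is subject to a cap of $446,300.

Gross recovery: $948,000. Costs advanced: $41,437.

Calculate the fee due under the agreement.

Fee base is the gross recovery, $948,000; costs are reimbursed separately.
First $134,000 at 45.5% = $60,970.00
Next $59,000 at 37.5% = $22,125.00
Next $122,000 at 34% = $41,480.00
Remaining $633,000 at 30% = $189,900.00
Fee: $60,970.00 + $22,125.00 + $41,480.00 + $189,900.00 = $314,475.00
$314,475.00 is under the $446,300 cap.

$314,475.00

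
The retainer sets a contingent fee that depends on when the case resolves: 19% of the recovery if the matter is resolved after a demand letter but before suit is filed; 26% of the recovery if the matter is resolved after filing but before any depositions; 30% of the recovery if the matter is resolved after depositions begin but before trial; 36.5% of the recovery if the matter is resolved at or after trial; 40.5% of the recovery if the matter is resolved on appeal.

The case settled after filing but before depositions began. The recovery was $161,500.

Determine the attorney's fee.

$41,990.00

The matter settled after filing but before depositions began, so the 26% rate applies.
$161,500 × 26% = $41,990.00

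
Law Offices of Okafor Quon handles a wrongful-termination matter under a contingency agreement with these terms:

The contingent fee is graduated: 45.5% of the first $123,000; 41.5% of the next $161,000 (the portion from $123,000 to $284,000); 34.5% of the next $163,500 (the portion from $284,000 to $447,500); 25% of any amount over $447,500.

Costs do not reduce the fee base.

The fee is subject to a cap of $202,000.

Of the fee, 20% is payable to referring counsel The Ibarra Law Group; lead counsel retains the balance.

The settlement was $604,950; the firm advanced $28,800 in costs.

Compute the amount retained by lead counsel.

$161,600.00

Fee base is the gross recovery, $604,950; costs are reimbursed separately.
First $123,000 at 45.5% = $55,965.00
Next $161,000 at 41.5% = $66,815.00
Next $163,500 at 34.5% = $56,407.50
Remaining $157,450 at 25% = $39,362.50
Fee: $55,965.00 + $66,815.00 + $56,407.50 + $39,362.50 = $218,550.00
$218,550.00 exceeds the $202,000 cap, so the fee is capped at $202,000.00.
Referral share: 20% of $202,000.00 = $40,400.00; lead counsel retains $202,000.00 − $40,400.00 = $161,600.00.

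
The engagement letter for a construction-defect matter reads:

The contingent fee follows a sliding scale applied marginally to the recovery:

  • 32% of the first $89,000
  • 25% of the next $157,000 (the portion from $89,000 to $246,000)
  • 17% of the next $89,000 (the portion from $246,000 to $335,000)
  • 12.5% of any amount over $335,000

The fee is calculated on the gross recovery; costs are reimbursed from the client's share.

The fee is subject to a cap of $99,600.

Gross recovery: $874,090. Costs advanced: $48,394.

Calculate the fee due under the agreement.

Fee base is the gross recovery, $874,090; costs are reimbursed separately.
First $89,000 at 32% = $28,480.00
Next $157,000 at 25% = $39,250.00
Next $89,000 at 17% = $15,130.00
Remaining $539,090 at 12.5% = $67,386.25
Fee: $28,480.00 + $39,250.00 + $15,130.00 + $67,386.25 = $150,246.25
$150,246.25 exceeds the $99,600 cap, so the fee is capped at $99,600.00.

$99,600.00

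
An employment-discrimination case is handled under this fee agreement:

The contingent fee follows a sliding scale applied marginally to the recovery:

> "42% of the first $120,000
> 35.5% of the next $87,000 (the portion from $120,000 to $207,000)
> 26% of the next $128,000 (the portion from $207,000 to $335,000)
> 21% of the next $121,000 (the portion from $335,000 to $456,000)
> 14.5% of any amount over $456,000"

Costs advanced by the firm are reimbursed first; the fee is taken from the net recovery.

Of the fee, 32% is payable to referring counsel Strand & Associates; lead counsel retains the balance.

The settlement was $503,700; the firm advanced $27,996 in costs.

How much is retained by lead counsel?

Fee base (net of costs): $503,700 − $27,996 = $475,704
First $120,000 at 42% = $50,400.00
Next $87,000 at 35.5% = $30,885.00
Next $128,000 at 26% = $33,280.00
Next $121,000 at 21% = $25,410.00
Remaining $19,704 at 14.5% = $2,857.08
Fee: $50,400.00 + $30,885.00 + $33,280.00 + $25,410.00 + $2,857.08 = $142,832.08
Referral share: 32% of $142,832.08 = $45,706.27; lead counsel retains $142,832.08 − $45,706.27 = $97,125.81.

$97,125.81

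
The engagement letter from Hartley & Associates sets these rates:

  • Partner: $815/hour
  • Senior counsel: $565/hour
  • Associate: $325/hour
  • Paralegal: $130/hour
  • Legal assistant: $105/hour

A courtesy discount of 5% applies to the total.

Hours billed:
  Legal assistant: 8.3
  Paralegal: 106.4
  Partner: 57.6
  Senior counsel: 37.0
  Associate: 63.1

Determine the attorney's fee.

$97,907.00

Partner: 57.6 × $815 = $46,944.00
Senior counsel: 37.0 × $565 = $20,905.00
Associate: 63.1 × $325 = $20,507.50
Paralegal: 106.4 × $130 = $13,832.00
Legal assistant: 8.3 × $105 = $871.50
Subtotal: $103,060.00
Less 5% discount: −$5,153.00
Total: $103,060.00 − $5,153.00 = $97,907.00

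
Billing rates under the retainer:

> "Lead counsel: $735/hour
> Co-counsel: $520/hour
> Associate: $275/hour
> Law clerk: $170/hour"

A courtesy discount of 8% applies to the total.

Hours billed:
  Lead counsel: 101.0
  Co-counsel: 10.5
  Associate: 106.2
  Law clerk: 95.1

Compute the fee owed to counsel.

Lead counsel: 101.0 × $735 = $74,235.00
Co-counsel: 10.5 × $520 = $5,460.00
Associate: 106.2 × $275 = $29,205.00
Law clerk: 95.1 × $170 = $16,167.00
Subtotal: $125,067.00
Less 8% discount: −$10,005.36
Total: $125,067.00 − $10,005.36 = $115,061.64

$115,061.64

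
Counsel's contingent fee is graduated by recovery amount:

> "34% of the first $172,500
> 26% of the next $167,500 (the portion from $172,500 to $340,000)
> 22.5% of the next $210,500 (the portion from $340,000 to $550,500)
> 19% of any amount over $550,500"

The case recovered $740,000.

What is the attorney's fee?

First $172,500 at 34% = $58,650.00
Next $167,500 at 26% = $43,550.00
Next $210,500 at 22.5% = $47,362.50
Remaining $189,500 at 19% = $36,005.00
Fee: $58,650.00 + $43,550.00 + $47,362.50 + $36,005.00 = $185,567.50

$185,567.50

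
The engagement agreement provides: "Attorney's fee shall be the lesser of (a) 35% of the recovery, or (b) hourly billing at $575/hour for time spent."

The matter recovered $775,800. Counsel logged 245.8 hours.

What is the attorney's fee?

$141,335.00

(a) 35% of $775,800 = $271,530.00
(b) 245.8 × $575 = $141,335.00
The lesser is (b): $141,335.00.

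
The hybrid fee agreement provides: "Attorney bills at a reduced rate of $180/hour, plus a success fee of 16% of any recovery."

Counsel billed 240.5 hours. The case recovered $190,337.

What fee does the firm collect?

$73,743.92

Hourly: 240.5 × $180 = $43,290.00
Success fee: 16% of $190,337 = $30,453.92
Total: $43,290.00 + $30,453.92 = $73,743.92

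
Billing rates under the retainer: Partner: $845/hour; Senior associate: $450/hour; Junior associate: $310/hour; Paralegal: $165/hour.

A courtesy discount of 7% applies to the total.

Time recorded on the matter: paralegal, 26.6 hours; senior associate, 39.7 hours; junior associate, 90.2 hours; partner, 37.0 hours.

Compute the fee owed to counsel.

Partner: 37.0 × $845 = $31,265.00
Senior associate: 39.7 × $450 = $17,865.00
Junior associate: 90.2 × $310 = $27,962.00
Paralegal: 26.6 × $165 = $4,389.00
Subtotal: $81,481.00
Less 7% discount: −$5,703.67
Total: $81,481.00 − $5,703.67 = $75,777.33

$75,777.33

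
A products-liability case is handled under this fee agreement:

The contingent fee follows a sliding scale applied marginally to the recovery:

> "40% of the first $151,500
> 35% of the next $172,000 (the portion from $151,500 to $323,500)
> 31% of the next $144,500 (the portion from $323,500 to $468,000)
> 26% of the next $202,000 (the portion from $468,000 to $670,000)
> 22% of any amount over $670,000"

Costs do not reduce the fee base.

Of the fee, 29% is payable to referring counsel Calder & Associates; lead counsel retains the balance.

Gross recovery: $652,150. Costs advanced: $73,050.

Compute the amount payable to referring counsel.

$61,907.46

Fee base is the gross recovery, $652,150; costs are reimbursed separately.
First $151,500 at 40% = $60,600.00
Next $172,000 at 35% = $60,200.00
Next $144,500 at 31% = $44,795.00
Remaining $184,150 at 26% = $47,879.00
Fee: $60,600.00 + $60,200.00 + $44,795.00 + $47,879.00 = $213,474.00
Referral share: 29% of $213,474.00 = $61,907.46; lead counsel retains $213,474.00 − $61,907.46 = $151,566.54.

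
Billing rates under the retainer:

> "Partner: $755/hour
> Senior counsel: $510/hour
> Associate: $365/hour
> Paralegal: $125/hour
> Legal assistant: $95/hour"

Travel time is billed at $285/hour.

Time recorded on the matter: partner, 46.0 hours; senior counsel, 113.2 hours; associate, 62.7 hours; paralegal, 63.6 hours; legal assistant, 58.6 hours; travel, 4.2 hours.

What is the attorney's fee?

Partner: 46.0 × $755 = $34,730.00
Senior counsel: 113.2 × $510 = $57,732.00
Associate: 62.7 × $365 = $22,885.50
Paralegal: 63.6 × $125 = $7,950.00
Legal assistant: 58.6 × $95 = $5,567.00
Subtotal: $34,730.00 + $57,732.00 + $22,885.50 + $7,950.00 + $5,567.00 = $128,864.50
Travel: 4.2 × $285 = $1,197.00
Total: $128,864.50 + $1,197.00 = $130,061.50

$130,061.50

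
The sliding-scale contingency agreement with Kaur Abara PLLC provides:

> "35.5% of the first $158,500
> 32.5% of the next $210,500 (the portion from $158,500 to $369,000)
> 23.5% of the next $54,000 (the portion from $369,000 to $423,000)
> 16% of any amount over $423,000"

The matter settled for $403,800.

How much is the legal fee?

$132,858.00

First $158,500 at 35.5% = $56,267.50
Next $210,500 at 32.5% = $68,412.50
Remaining $34,800 at 23.5% = $8,178.00
Fee: $56,267.50 + $68,412.50 + $8,178.00 = $132,858.00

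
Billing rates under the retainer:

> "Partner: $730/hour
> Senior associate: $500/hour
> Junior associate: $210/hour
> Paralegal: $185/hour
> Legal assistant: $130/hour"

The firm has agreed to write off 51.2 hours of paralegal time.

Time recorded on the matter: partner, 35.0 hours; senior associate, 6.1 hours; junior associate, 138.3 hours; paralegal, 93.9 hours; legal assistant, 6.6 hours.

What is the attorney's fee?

Partner: 35.0 × $730 = $25,550.00
Senior associate: 6.1 × $500 = $3,050.00
Junior associate: 138.3 × $210 = $29,043.00
Paralegal: 93.9 × $185 = $17,371.50
Legal assistant: 6.6 × $130 = $858.00
Subtotal: $75,872.50
Write-off: 51.2 × $185 = $9,472.00
Total: $75,872.50 − $9,472.00 = $66,400.50

$66,400.50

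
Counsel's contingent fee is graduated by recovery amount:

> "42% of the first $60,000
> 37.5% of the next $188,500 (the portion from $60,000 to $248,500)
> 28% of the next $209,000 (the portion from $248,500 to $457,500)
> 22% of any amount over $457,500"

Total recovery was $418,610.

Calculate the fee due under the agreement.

$143,518.30

First $60,000 at 42% = $25,200.00
Next $188,500 at 37.5% = $70,687.50
Remaining $170,110 at 28% = $47,630.80
Fee: $25,200.00 + $70,687.50 + $47,630.80 = $143,518.30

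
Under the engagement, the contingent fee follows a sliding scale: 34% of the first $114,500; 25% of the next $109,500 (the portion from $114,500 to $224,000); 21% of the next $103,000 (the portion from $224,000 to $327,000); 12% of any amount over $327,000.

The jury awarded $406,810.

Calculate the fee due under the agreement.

$97,512.20

First $114,500 at 34% = $38,930.00
Next $109,500 at 25% = $27,375.00
Next $103,000 at 21% = $21,630.00
Remaining $79,810 at 12% = $9,577.20
Fee: $38,930.00 + $27,375.00 + $21,630.00 + $9,577.20 = $97,512.20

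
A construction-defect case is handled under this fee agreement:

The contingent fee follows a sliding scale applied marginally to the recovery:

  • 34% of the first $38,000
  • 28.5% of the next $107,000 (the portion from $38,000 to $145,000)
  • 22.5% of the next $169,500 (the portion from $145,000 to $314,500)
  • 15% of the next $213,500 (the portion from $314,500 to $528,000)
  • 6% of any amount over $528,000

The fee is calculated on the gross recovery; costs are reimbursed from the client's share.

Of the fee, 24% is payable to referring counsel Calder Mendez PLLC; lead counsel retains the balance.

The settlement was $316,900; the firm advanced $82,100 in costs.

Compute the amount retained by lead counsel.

$62,253.50

Fee base is the gross recovery, $316,900; costs are reimbursed separately.
First $38,000 at 34% = $12,920.00
Next $107,000 at 28.5% = $30,495.00
Next $169,500 at 22.5% = $38,137.50
Remaining $2,400 at 15% = $360.00
Fee: $12,920.00 + $30,495.00 + $38,137.50 + $360.00 = $81,912.50
Referral share: 24% of $81,912.50 = $19,659.00; lead counsel retains $81,912.50 − $19,659.00 = $62,253.50.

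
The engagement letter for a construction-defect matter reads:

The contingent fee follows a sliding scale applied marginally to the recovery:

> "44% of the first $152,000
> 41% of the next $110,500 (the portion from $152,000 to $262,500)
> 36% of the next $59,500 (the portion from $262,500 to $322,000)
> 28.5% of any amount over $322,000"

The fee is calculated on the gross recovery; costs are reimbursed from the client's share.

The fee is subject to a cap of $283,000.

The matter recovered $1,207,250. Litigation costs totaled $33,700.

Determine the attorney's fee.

Fee base is the gross recovery, $1,207,250; costs are reimbursed separately.
First $152,000 at 44% = $66,880.00
Next $110,500 at 41% = $45,305.00
Next $59,500 at 36% = $21,420.00
Remaining $885,250 at 28.5% = $252,296.25
Fee: $66,880.00 + $45,305.00 + $21,420.00 + $252,296.25 = $385,901.25
$385,901.25 exceeds the $283,000 cap, so the fee is capped at $283,000.00.

$283,000.00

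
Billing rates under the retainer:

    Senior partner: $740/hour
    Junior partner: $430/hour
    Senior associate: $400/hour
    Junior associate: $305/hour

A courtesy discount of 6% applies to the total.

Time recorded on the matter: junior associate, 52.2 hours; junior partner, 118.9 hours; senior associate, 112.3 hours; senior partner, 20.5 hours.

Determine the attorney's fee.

Senior partner: 20.5 × $740 = $15,170.00
Junior partner: 118.9 × $430 = $51,127.00
Senior associate: 112.3 × $400 = $44,920.00
Junior associate: 52.2 × $305 = $15,921.00
Subtotal: $127,138.00
Less 6% discount: −$7,628.28
Total: $127,138.00 − $7,628.28 = $119,509.72

$119,509.72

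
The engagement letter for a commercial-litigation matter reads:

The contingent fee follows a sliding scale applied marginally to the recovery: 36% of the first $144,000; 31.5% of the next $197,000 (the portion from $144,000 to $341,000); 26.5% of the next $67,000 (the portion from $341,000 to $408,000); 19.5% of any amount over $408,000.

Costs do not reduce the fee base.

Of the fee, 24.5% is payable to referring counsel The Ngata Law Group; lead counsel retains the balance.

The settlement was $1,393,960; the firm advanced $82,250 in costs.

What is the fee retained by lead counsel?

Fee base is the gross recovery, $1,393,960; costs are reimbursed separately.
First $144,000 at 36% = $51,840.00
Next $197,000 at 31.5% = $62,055.00
Next $67,000 at 26.5% = $17,755.00
Remaining $985,960 at 19.5% = $192,262.20
Fee: $51,840.00 + $62,055.00 + $17,755.00 + $192,262.20 = $323,912.20
Referral share: 24.5% of $323,912.20 = $79,358.49; lead counsel retains $323,912.20 − $79,358.49 = $244,553.71.

$244,553.71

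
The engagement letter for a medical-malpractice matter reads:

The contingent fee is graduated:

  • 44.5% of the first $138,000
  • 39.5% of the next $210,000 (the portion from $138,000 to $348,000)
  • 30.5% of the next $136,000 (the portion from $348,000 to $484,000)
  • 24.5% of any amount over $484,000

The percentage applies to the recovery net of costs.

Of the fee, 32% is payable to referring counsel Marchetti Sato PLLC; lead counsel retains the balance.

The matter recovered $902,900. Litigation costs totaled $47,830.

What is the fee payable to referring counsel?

$88,560.69

Fee base (net of costs): $902,900 − $47,830 = $855,070
First $138,000 at 44.5% = $61,410.00
Next $210,000 at 39.5% = $82,950.00
Next $136,000 at 30.5% = $41,480.00
Remaining $371,070 at 24.5% = $90,912.15
Fee: $61,410.00 + $82,950.00 + $41,480.00 + $90,912.15 = $276,752.15
Referral share: 32% of $276,752.15 = $88,560.69; lead counsel retains $276,752.15 − $88,560.69 = $188,191.46.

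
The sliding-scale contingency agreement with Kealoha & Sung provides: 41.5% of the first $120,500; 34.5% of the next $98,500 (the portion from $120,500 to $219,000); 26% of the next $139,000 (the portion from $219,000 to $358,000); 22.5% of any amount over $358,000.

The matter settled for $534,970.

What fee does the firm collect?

First $120,500 at 41.5% = $50,007.50
Next $98,500 at 34.5% = $33,982.50
Next $139,000 at 26% = $36,140.00
Remaining $176,970 at 22.5% = $39,818.25
Fee: $50,007.50 + $33,982.50 + $36,140.00 + $39,818.25 = $159,948.25

$159,948.25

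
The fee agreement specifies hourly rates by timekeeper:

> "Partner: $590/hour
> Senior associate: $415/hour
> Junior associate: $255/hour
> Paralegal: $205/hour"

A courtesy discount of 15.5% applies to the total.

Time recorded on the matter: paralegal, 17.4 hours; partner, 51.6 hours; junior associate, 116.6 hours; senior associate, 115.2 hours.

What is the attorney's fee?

Partner: 51.6 × $590 = $30,444.00
Senior associate: 115.2 × $415 = $47,808.00
Junior associate: 116.6 × $255 = $29,733.00
Paralegal: 17.4 × $205 = $3,567.00
Subtotal: $111,552.00
Less 15.5% discount: −$17,290.56
Total: $111,552.00 − $17,290.56 = $94,261.44

$94,261.44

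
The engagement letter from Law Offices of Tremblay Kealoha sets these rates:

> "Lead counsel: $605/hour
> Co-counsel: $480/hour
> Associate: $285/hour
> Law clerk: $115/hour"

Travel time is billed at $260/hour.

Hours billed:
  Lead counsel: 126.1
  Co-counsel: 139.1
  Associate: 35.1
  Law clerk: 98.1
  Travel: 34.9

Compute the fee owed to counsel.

Lead counsel: 126.1 × $605 = $76,290.50
Co-counsel: 139.1 × $480 = $66,768.00
Associate: 35.1 × $285 = $10,003.50
Law clerk: 98.1 × $115 = $11,281.50
Subtotal: $76,290.50 + $66,768.00 + $10,003.50 + $11,281.50 = $164,343.50
Travel: 34.9 × $260 = $9,074.00
Total: $164,343.50 + $9,074.00 = $173,417.50

$173,417.50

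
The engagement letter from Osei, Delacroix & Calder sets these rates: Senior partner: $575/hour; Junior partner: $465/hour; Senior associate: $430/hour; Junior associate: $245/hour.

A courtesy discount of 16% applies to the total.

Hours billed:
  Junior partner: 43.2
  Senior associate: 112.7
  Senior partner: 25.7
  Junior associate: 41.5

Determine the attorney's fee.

$78,534.96

Senior partner: 25.7 × $575 = $14,777.50
Junior partner: 43.2 × $465 = $20,088.00
Senior associate: 112.7 × $430 = $48,461.00
Junior associate: 41.5 × $245 = $10,167.50
Subtotal: $93,494.00
Less 16% discount: −$14,959.04
Total: $93,494.00 − $14,959.04 = $78,534.96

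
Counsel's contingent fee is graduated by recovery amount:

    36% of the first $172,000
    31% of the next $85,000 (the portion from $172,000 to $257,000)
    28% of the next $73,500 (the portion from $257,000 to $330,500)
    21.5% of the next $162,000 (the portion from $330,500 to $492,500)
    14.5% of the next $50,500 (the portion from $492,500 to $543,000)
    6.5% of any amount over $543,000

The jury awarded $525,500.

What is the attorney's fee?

$148,465.00

First $172,000 at 36% = $61,920.00
Next $85,000 at 31% = $26,350.00
Next $73,500 at 28% = $20,580.00
Next $162,000 at 21.5% = $34,830.00
Remaining $33,000 at 14.5% = $4,785.00
Fee: $61,920.00 + $26,350.00 + $20,580.00 + $34,830.00 + $4,785.00 = $148,465.00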